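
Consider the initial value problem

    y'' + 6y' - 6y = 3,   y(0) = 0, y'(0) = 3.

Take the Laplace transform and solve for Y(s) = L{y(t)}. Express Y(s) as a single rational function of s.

Y(s) = (3*s + 3)/(s^3 + 6*s^2 - 6*s)

Apply the Laplace transform to the equation.
Using L{y''} = s^2 Y - s·y(0) - y'(0) and L{y'} = sY - y(0), with y(0) = 0, y'(0) = 3, the left side becomes (s^2 + 6*s - 6)Y - (3).
The right side is L{3} = 3/s.
So (s^2 + 6*s - 6)Y = 3/s + (3).
Solve for Y(s) and write it as one ratio of polynomials.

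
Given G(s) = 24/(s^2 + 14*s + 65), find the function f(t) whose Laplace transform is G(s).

f(t) = 6*exp(-7*t)*sin(4*t)

Rewrite the denominator: s^2 + 14*s + 65 = (s + 7)^2 + 16.
The form in (s + 7) signals a first-shifting-theorem factor e^(-7t).
Since L{sin(4t)} = 4/(s^2 + 16), the inverse is e^(-7*t)*sin(4*t), scaled by 6.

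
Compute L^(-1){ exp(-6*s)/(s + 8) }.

The factor e^(-6s) signals a time shift by c = 6 (second shifting theorem).
L{e^(-8t)} = 1/(s + 8), so L^-1{1/(s + 8)} = exp(-8*t).
Hence the inverse is u(t - 6) times that function evaluated at t - 6.

Heaviside(t - 6)*(exp(-8*t + 48))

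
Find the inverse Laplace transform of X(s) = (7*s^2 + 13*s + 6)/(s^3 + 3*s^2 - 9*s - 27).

Factor the denominator: s^3 + 3*s^2 - 9*s - 27 = (s - 3)*(s + 3)^2.
Partial fraction decomposition gives [4/(s + 3)] + [-5/(s + 3)^2] + [3/(s - 3)].
Invert each term: 4/(s + 3) ↔ 4e^(-3t); -5/(s + 3)^2 ↔ -5t·e^(-3t); 3/(s - 3) ↔ 3e^(3t).

-5*t*exp(-3*t) + 3*exp(3*t) + 4*exp(-3*t)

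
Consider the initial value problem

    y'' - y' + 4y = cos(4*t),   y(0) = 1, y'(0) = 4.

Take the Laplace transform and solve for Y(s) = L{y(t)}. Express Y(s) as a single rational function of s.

Y(s) = (s^3 + 3*s^2 + 17*s + 48)/(s^4 - s^3 + 20*s^2 - 16*s + 64)

Apply the Laplace transform to the equation.
Using L{y''} = s^2 Y - s·y(0) - y'(0) and L{y'} = sY - y(0), with y(0) = 1, y'(0) = 4, the left side becomes (s^2 - s + 4)Y - (s + 3).
The right side is L{cos(4*t)} = s/(s^2 + 16).
So (s^2 - s + 4)Y = s/(s^2 + 16) + (s + 3).
Isolate Y and clear denominators.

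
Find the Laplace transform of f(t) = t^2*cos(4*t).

2*s*(s^2 - 48)/(s^2 + 16)^3

L{cos(4t)} = s/(s^2 + 16).
Then apply L{t^2·g(t)} = (-1)^2 d^2/ds^2[G(s)] with G(s) = s/(s^2 + 16):
differentiating 2 times and applying the sign gives 2*s*(s^2 - 48)/(s^2 + 16)^3.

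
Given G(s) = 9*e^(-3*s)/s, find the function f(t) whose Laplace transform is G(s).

The factor e^(-3s) signals a time shift by c = 3 (second shifting theorem).
L{9} = 9/s, so L^-1{9/s} = 9.
Hence the inverse is u(t - 3) times that function evaluated at t - 3.

f(t) = Heaviside(t - 3)*(9)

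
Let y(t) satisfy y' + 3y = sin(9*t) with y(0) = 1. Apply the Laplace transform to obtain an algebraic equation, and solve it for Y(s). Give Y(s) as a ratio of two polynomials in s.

Y(s) = (s^2 + 90)/(s^3 + 3*s^2 + 81*s + 243)

Take the Laplace transform of both sides.
With L{y'} = sY - y(0) = sY - 1: the LHS transforms to (s + 3)Y - (1).
The right side is L{sin(9*t)} = 9/(s^2 + 81).
So (s + 3)Y = 9/(s^2 + 81) + (1).
Divide through and combine into a single rational function.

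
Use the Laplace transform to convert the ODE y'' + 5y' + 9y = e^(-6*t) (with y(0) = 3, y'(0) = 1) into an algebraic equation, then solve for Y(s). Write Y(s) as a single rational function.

Take the Laplace transform of both sides.
With L{y''} = s^2 Y - s·y(0) - y'(0) and L{y'} = sY - y(0), with y(0) = 3, y'(0) = 1: the LHS transforms to (s^2 + 5*s + 9)Y - (3*s + 16).
The right side is L{e^(-6*t)} = 1/(s + 6).
So (s^2 + 5*s + 9)Y = 1/(s + 6) + (3*s + 16).
Solve for Y(s) and write it as one ratio of polynomials.

Y(s) = (3*s^2 + 34*s + 97)/(s^3 + 11*s^2 + 39*s + 54)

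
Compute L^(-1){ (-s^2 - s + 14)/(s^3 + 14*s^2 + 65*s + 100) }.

6*t*exp(-5*t) + 2*exp(-4*t) - 3*exp(-5*t)

Factor the denominator: s^3 + 14*s^2 + 65*s + 100 = (s + 4)*(s + 5)^2.
Partial fraction decomposition gives [-3/(s + 5)] + [6/(s + 5)^2] + [2/(s + 4)].
Invert each term: -3/(s + 5) ↔ -3e^(-5t); 6/(s + 5)^2 ↔ 6t·e^(-5t); 2/(s + 4) ↔ 2e^(-4t).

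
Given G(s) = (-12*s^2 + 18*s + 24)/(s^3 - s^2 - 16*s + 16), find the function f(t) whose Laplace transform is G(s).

f(t) = -4*exp(4*t) - 2*exp(t) - 6*exp(-4*t)

Factor the denominator: s^3 - s^2 - 16*s + 16 = (s - 4)*(s - 1)*(s + 4).
Partial fraction decomposition gives [-2/(s - 1)] + [-6/(s + 4)] + [-4/(s - 4)].
Invert each term: -2/(s - 1) ↔ -2e^(t); -6/(s + 4) ↔ -6e^(-4t); -4/(s - 4) ↔ -4e^(4t).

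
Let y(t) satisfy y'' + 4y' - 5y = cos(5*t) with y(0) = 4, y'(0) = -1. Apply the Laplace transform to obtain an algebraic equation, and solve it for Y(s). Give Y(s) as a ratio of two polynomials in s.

Laplace-transform each side.
Using L{y''} = s^2 Y - s·y(0) - y'(0) and L{y'} = sY - y(0), with y(0) = 4, y'(0) = -1, the left side becomes (s^2 + 4*s - 5)Y - (4*s + 15).
The right side is L{cos(5*t)} = s/(s^2 + 25).
So (s^2 + 4*s - 5)Y = s/(s^2 + 25) + (4*s + 15).
Divide through and combine into a single rational function.

Y(s) = (4*s^3 + 15*s^2 + 101*s + 375)/(s^4 + 4*s^3 + 20*s^2 + 100*s - 125)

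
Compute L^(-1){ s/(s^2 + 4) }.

Since L{cos(2t)} = s/(s^2 + 4), the inverse is cos(2*t).

cos(2*t)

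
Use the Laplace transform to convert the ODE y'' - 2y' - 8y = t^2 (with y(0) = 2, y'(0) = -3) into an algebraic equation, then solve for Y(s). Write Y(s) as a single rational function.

Take the Laplace transform of both sides.
Using L{y''} = s^2 Y - s·y(0) - y'(0) and L{y'} = sY - y(0), with y(0) = 2, y'(0) = -3, the left side becomes (s^2 - 2*s - 8)Y - (2*s - 7).
The right side is L{t^2} = 2/s^3.
So (s^2 - 2*s - 8)Y = 2/s^3 + (2*s - 7).
Solve for Y(s) and write it as one ratio of polynomials.

Y(s) = (2*s^4 - 7*s^3 + 2)/(s^5 - 2*s^4 - 8*s^3)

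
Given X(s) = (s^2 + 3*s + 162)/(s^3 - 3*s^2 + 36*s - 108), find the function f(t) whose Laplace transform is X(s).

f(t) = 4*exp(3*t) - sin(6*t) - 3*cos(6*t)

Factor the denominator: s^3 - 3*s^2 + 36*s - 108 = (s - 3)*(s^2 + 36).
Partial fraction decomposition gives [4/(s - 3)] + [-3*s/(s^2 + 36)] + [-6/(s^2 + 36)].
Invert each term: 4/(s - 3) ↔ 4e^(3t); -3·s/(s^2 + 36) ↔ -3cos(6t); -1·6/(s^2 + 36) ↔ -sin(6t).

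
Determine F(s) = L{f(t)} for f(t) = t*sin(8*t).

L{sin(8t)} = 8/(s^2 + 64).
Then apply L{t·g(t)} = -d/ds[G(s)] with G(s) = 8/(s^2 + 64):
differentiating 1 time and applying the sign gives 16*s/(s^2 + 64)^2.

F(s) = 16*s/(s^2 + 64)^2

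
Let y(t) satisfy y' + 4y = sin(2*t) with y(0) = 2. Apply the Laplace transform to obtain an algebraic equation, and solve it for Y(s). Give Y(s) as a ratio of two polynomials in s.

Transform both sides with L{·}.
With L{y'} = sY - y(0) = sY - 2: the LHS transforms to (s + 4)Y - (2).
The right side is L{sin(2*t)} = 2/(s^2 + 4).
So (s + 4)Y = 2/(s^2 + 4) + (2).
Solve for Y(s) and write it as one ratio of polynomials.

Y(s) = (2*s^2 + 10)/(s^3 + 4*s^2 + 4*s + 16)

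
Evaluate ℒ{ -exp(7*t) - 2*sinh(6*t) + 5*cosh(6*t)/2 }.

5*s/(2*(s^2 - 36)) - 12/(s^2 - 36) - 1/(s - 7)

Apply the Laplace transform termwise.
(-1)·[L{e^(7t)} = 1/(s - 7)]; (-2)·[L{sinh(6t)} = 6/(s^2 - 36)]; (5/2)·[L{cosh(6t)} = s/(s^2 - 36)].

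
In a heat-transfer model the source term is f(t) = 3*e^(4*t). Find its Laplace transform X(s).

X(s) = 3/(s - 4)

L{3} = 3/s.
By the first shifting theorem, multiplying by e^(4t) replaces s with s - 4.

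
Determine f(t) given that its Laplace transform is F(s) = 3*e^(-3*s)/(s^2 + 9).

f(t) = Heaviside(t - 3)*(sin(3*t - 9))

The factor e^(-3s) signals a time shift by c = 3 (second shifting theorem).
L{sin(3t)} = 3/(s^2 + 9), so L^-1{3/(s^2 + 9)} = sin(3*t).
Hence the inverse is u(t - 3) times that function evaluated at t - 3.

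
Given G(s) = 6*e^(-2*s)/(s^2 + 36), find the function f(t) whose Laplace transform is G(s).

f(t) = Heaviside(t - 2)*(sin(6*t - 12))

The factor e^(-2s) signals a time shift by c = 2 (second shifting theorem).
L{sin(6t)} = 6/(s^2 + 36), so L^-1{6/(s^2 + 36)} = sin(6*t).
Hence the inverse is u(t - 2) times that function evaluated at t - 2.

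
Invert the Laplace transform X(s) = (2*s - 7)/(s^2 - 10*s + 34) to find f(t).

Complete the square in the denominator: s^2 - 10*s + 34 = (s - 5)^2 + 3^2.
Split the numerator to match: 2*s - 7 = 2·(s - 5) + 1·3.
Invert each term: 2·(s - 5)/((s - 5)^2 + 9) ↔ 2e^(5t)cos(3t); 1·3/((s - 5)^2 + 9) ↔ e^(5t)sin(3t).

f(t) = exp(5*t)*sin(3*t) + 2*exp(5*t)*cos(3*t)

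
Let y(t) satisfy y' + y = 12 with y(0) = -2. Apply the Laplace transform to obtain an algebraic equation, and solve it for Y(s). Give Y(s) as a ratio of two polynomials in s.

Take the Laplace transform of both sides.
Using L{y'} = sY - y(0) = sY - (-2), the left side becomes (s + 1)Y - (-2).
The right side is L{12} = 12/s.
So (s + 1)Y = 12/s + (-2).
Isolate Y and clear denominators.

Y(s) = (-2*s + 12)/(s^2 + s)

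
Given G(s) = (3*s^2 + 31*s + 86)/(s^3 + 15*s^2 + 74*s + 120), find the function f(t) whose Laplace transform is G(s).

f(t) = 5*exp(-4*t) - 6*exp(-5*t) + 4*exp(-6*t)

Factor the denominator: s^3 + 15*s^2 + 74*s + 120 = (s + 4)*(s + 5)*(s + 6).
Partial fraction decomposition gives [4/(s + 6)] + [5/(s + 4)] + [-6/(s + 5)].
Invert each term: 4/(s + 6) ↔ 4e^(-6t); 5/(s + 4) ↔ 5e^(-4t); -6/(s + 5) ↔ -6e^(-5t).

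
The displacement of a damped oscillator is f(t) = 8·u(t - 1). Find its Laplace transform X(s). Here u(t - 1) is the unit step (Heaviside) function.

By the second shifting theorem, L{u(t - c)·g(t - c)} = e^(-cs)·G(s) with c = 1 and G(s) = L{g(t)}.
L{8} = 8/s.

X(s) = 8*exp(-s)/s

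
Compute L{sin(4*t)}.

4/(s^2 + 16)

L{sin(4t)} = 4/(s^2 + 16).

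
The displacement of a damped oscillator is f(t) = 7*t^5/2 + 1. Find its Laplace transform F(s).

F(s) = 1/s + 420/s^6

By linearity of the Laplace transform, transform each term separately.
(7/2)·[L{t^5} = 5!/s^6 = 120/s^6]; L{1} = 1/s.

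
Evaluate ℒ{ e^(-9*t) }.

1/(s + 9)

L{e^(-9t)} = 1/(s + 9).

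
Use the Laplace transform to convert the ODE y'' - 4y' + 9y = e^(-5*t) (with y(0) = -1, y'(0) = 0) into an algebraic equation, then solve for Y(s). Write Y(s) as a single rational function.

Laplace-transform each side.
Using L{y''} = s^2 Y - s·y(0) - y'(0) and L{y'} = sY - y(0), with y(0) = -1, y'(0) = 0, the left side becomes (s^2 - 4*s + 9)Y - (-s + 4).
The right side is L{e^(-5*t)} = 1/(s + 5).
So (s^2 - 4*s + 9)Y = 1/(s + 5) + (-s + 4).
Isolate Y and clear denominators.

Y(s) = (-s^2 - s + 21)/(s^3 + s^2 - 11*s + 45)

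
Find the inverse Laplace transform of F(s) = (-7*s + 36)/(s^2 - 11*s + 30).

Factor the denominator: s^2 - 11*s + 30 = (s - 6)*(s - 5).
Partial fraction decomposition gives [-6/(s - 6)] + [-1/(s - 5)].
Invert each term: -6/(s - 6) ↔ -6e^(6t); -1/(s - 5) ↔ -e^(5t).

-6*exp(6*t) - exp(5*t)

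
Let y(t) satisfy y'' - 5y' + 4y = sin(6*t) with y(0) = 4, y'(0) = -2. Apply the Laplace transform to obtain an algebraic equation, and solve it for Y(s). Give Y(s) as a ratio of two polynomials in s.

Y(s) = (4*s^3 - 22*s^2 + 144*s - 786)/(s^4 - 5*s^3 + 40*s^2 - 180*s + 144)

Laplace-transform each side.
With L{y''} = s^2 Y - s·y(0) - y'(0) and L{y'} = sY - y(0), with y(0) = 4, y'(0) = -2: the LHS transforms to (s^2 - 5*s + 4)Y - (4*s - 22).
The right side is L{sin(6*t)} = 6/(s^2 + 36).
So (s^2 - 5*s + 4)Y = 6/(s^2 + 36) + (4*s - 22).
Divide through and combine into a single rational function.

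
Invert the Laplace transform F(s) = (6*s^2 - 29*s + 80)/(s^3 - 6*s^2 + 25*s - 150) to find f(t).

f(t) = 2*exp(6*t) - sin(5*t) + 4*cos(5*t)

Factor the denominator: s^3 - 6*s^2 + 25*s - 150 = (s - 6)*(s^2 + 25).
Partial fraction decomposition gives [2/(s - 6)] + [4*s/(s^2 + 25)] + [-5/(s^2 + 25)].
Invert each term: 2/(s - 6) ↔ 2e^(6t); 4·s/(s^2 + 25) ↔ 4cos(5t); -1·5/(s^2 + 25) ↔ -sin(5t).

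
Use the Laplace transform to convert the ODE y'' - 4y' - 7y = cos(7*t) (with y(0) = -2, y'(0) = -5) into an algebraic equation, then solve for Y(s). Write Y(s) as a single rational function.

Take the Laplace transform of both sides.
The derivative rules (L{y''} = s^2 Y - s·y(0) - y'(0) and L{y'} = sY - y(0), with y(0) = -2, y'(0) = -5) turn the left side into (s^2 - 4*s - 7)Y - (-2*s + 3).
The right side is L{cos(7*t)} = s/(s^2 + 49).
So (s^2 - 4*s - 7)Y = s/(s^2 + 49) + (-2*s + 3).
Divide through and combine into a single rational function.

Y(s) = (-2*s^3 + 3*s^2 - 97*s + 147)/(s^4 - 4*s^3 + 42*s^2 - 196*s - 343)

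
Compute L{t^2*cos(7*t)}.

L{cos(7t)} = s/(s^2 + 49).
Then apply L{t^2·g(t)} = (-1)^2 d^2/ds^2[G(s)] with G(s) = s/(s^2 + 49):
differentiating 2 times and applying the sign gives 2*s*(s^2 - 147)/(s^2 + 49)^3.

2*s*(s^2 - 147)/(s^2 + 49)^3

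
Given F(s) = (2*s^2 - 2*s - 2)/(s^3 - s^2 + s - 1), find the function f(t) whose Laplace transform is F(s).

f(t) = -exp(t) + sin(t) + 3*cos(t)

Factor the denominator: s^3 - s^2 + s - 1 = (s - 1)*(s^2 + 1).
Partial fraction decomposition gives [-1/(s - 1)] + [3*s/(s^2 + 1)] + [1/(s^2 + 1)].
Invert each term: -1/(s - 1) ↔ -e^(t); 3·s/(s^2 + 1) ↔ 3cos(t); 1·1/(s^2 + 1) ↔ sin(t).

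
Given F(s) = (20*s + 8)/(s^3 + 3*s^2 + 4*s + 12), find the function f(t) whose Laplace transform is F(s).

Factor the denominator: s^3 + 3*s^2 + 4*s + 12 = (s + 3)*(s^2 + 4).
Partial fraction decomposition gives [-4/(s + 3)] + [4*s/(s^2 + 4)] + [8/(s^2 + 4)].
Invert each term: -4/(s + 3) ↔ -4e^(-3t); 4·s/(s^2 + 4) ↔ 4cos(2t); 4·2/(s^2 + 4) ↔ 4sin(2t).

f(t) = 4*sin(2*t) + 4*cos(2*t) - 4*exp(-3*t)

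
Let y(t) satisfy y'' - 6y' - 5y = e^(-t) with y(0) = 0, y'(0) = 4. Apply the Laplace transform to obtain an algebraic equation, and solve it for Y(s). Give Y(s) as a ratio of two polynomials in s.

Laplace-transform each side.
The derivative rules (L{y''} = s^2 Y - s·y(0) - y'(0) and L{y'} = sY - y(0), with y(0) = 0, y'(0) = 4) turn the left side into (s^2 - 6*s - 5)Y - (4).
The right side is L{e^(-t)} = 1/(s + 1).
So (s^2 - 6*s - 5)Y = 1/(s + 1) + (4).
Divide through and combine into a single rational function.

Y(s) = (4*s + 5)/(s^3 - 5*s^2 - 11*s - 5)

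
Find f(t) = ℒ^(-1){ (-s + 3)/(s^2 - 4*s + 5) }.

f(t) = exp(2*t)*sin(t) - exp(2*t)*cos(t)

Complete the square in the denominator: s^2 - 4*s + 5 = (s - 2)^2 + 1^2.
Split the numerator to match: -s + 3 = -1·(s - 2) + 1·1.
Invert each term: -1·(s - 2)/((s - 2)^2 + 1) ↔ -e^(2t)cos(t); 1·1/((s - 2)^2 + 1) ↔ e^(2t)sin(t).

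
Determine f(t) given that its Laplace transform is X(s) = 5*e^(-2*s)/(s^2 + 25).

The factor e^(-2s) signals a time shift by c = 2 (second shifting theorem).
L{sin(5t)} = 5/(s^2 + 25), so L^-1{5/(s^2 + 25)} = sin(5*t).
Hence the inverse is u(t - 2) times that function evaluated at t - 2.

f(t) = Heaviside(t - 2)*(sin(5*t - 10))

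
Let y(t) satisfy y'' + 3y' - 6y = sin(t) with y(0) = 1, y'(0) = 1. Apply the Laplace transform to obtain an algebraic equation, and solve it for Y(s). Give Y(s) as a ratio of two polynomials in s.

Laplace-transform each side.
Using L{y''} = s^2 Y - s·y(0) - y'(0) and L{y'} = sY - y(0), with y(0) = 1, y'(0) = 1, the left side becomes (s^2 + 3*s - 6)Y - (s + 4).
The right side is L{sin(t)} = 1/(s^2 + 1).
So (s^2 + 3*s - 6)Y = 1/(s^2 + 1) + (s + 4).
Divide through and combine into a single rational function.

Y(s) = (s^3 + 4*s^2 + s + 5)/(s^4 + 3*s^3 - 5*s^2 + 3*s - 6)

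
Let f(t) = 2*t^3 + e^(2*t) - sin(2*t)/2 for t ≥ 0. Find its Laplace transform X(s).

The transform is linear, so treat each term independently.
(-1/2)·[L{sin(2t)} = 2/(s^2 + 4)]; (2)·[L{t^3} = 3!/s^4 = 6/s^4]; L{e^(2t)} = 1/(s - 2).

X(s) = -1/(s^2 + 4) + 1/(s - 2) + 12/s^4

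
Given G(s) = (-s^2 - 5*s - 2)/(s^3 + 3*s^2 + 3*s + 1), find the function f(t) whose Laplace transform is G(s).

Factor the denominator: s^3 + 3*s^2 + 3*s + 1 = (s + 1)^3.
Partial fraction decomposition gives [-1/(s + 1)] + [-3/(s + 1)^2] + [2/(s + 1)^3].
Invert each term: -1/(s + 1) ↔ -e^(-t); -3/(s + 1)^2 ↔ -3t·e^(-t); 2/(s + 1)^3 ↔ (1)t^2·e^(-t).

f(t) = t^2*exp(-t) - 3*t*exp(-t) - exp(-t)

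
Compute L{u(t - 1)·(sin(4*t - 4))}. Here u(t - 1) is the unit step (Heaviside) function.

4*exp(-s)/(s^2 + 16)

By the second shifting theorem, L{u(t - c)·g(t - c)} = e^(-cs)·G(s) with c = 1 and G(s) = L{g(t)}.
L{sin(4t)} = 4/(s^2 + 16).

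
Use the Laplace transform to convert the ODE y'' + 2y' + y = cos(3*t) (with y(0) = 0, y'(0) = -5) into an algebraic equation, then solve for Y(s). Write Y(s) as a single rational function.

Transform both sides with L{·}.
Using L{y''} = s^2 Y - s·y(0) - y'(0) and L{y'} = sY - y(0), with y(0) = 0, y'(0) = -5, the left side becomes (s^2 + 2*s + 1)Y - (-5).
The right side is L{cos(3*t)} = s/(s^2 + 9).
So (s^2 + 2*s + 1)Y = s/(s^2 + 9) + (-5).
Isolate Y and clear denominators.

Y(s) = (-5*s^2 + s - 45)/(s^4 + 2*s^3 + 10*s^2 + 18*s + 9)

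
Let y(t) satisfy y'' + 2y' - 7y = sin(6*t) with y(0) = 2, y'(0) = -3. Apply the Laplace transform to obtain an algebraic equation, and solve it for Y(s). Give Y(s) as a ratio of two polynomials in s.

Apply the Laplace transform to the equation.
The derivative rules (L{y''} = s^2 Y - s·y(0) - y'(0) and L{y'} = sY - y(0), with y(0) = 2, y'(0) = -3) turn the left side into (s^2 + 2*s - 7)Y - (2*s + 1).
The right side is L{sin(6*t)} = 6/(s^2 + 36).
So (s^2 + 2*s - 7)Y = 6/(s^2 + 36) + (2*s + 1).
Solve for Y(s) and write it as one ratio of polynomials.

Y(s) = (2*s^3 + s^2 + 72*s + 42)/(s^4 + 2*s^3 + 29*s^2 + 72*s - 252)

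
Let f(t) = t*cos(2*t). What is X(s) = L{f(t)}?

L{cos(2t)} = s/(s^2 + 4).
Then apply L{t·g(t)} = -d/ds[G(s)] with G(s) = s/(s^2 + 4):
differentiating 1 time and applying the sign gives (s - 2)*(s + 2)/(s^2 + 4)^2.

X(s) = (s - 2)*(s + 2)/(s^2 + 4)^2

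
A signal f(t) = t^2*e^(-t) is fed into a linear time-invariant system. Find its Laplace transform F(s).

L{e^(-t)} = 1/(s + 1).
Then apply L{t^2·g(t)} = (-1)^2 d^2/ds^2[G(s)] with G(s) = 1/(s + 1):
differentiating 2 times and applying the sign gives 2/(s + 1)^3.

F(s) = 2/(s + 1)^3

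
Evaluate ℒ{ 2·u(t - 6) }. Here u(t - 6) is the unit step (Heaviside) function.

By the second shifting theorem, L{u(t - c)·g(t - c)} = e^(-cs)·G(s) with c = 6 and G(s) = L{g(t)}.
L{2} = 2/s.

2*exp(-6*s)/s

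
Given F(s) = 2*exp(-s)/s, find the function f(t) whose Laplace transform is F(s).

f(t) = Heaviside(t - 1)*(2)

The factor e^(-s) signals a time shift by c = 1 (second shifting theorem).
L{2} = 2/s, so L^-1{2/s} = 2.
Hence the inverse is u(t - 1) times that function evaluated at t - 1.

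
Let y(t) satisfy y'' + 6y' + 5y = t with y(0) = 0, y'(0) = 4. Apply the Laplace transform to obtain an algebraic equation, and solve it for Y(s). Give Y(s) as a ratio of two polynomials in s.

Take the Laplace transform of both sides.
The derivative rules (L{y''} = s^2 Y - s·y(0) - y'(0) and L{y'} = sY - y(0), with y(0) = 0, y'(0) = 4) turn the left side into (s^2 + 6*s + 5)Y - (4).
The right side is L{t} = s^(-2).
So (s^2 + 6*s + 5)Y = s^(-2) + (4).
Isolate Y and clear denominators.

Y(s) = (4*s^2 + 1)/(s^4 + 6*s^3 + 5*s^2)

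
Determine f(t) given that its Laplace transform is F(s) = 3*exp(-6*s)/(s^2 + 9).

The factor e^(-6s) signals a time shift by c = 6 (second shifting theorem).
L{sin(3t)} = 3/(s^2 + 9), so L^-1{3/(s^2 + 9)} = sin(3*t).
Hence the inverse is u(t - 6) times that function evaluated at t - 6.

f(t) = Heaviside(t - 6)*(sin(3*t - 18))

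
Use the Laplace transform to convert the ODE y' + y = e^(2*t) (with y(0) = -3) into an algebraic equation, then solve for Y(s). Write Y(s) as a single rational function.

Y(s) = (-3*s + 7)/(s^2 - s - 2)

Laplace-transform each side.
With L{y'} = sY - y(0) = sY - (-3): the LHS transforms to (s + 1)Y - (-3).
The right side is L{e^(2*t)} = 1/(s - 2).
So (s + 1)Y = 1/(s - 2) + (-3).
Solve for Y(s) and write it as one ratio of polynomials.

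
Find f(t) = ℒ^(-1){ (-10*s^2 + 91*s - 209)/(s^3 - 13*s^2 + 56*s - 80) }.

f(t) = 5*t*exp(4*t) - 4*exp(5*t) - 6*exp(4*t)

Factor the denominator: s^3 - 13*s^2 + 56*s - 80 = (s - 5)*(s - 4)^2.
Partial fraction decomposition gives [-6/(s - 4)] + [5/(s - 4)^2] + [-4/(s - 5)].
Invert each term: -6/(s - 4) ↔ -6e^(4t); 5/(s - 4)^2 ↔ 5t·e^(4t); -4/(s - 5) ↔ -4e^(5t).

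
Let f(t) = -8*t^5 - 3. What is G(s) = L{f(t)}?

G(s) = -3/s - 960/s^6

Apply the Laplace transform termwise.
L{-3} = -3/s; (-8)·[L{t^5} = 5!/s^6 = 120/s^6].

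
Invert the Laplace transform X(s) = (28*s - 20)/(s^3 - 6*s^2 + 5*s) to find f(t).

Factor the denominator: s^3 - 6*s^2 + 5*s = s*(s - 5)*(s - 1).
Partial fraction decomposition gives [-2/(s - 1)] + [-4/s] + [6/(s - 5)].
Invert each term: -2/(s - 1) ↔ -2e^(t); -4/(s - 0) ↔ -4e^(0t); 6/(s - 5) ↔ 6e^(5t).

f(t) = 6*exp(5*t) - 2*exp(t) - 4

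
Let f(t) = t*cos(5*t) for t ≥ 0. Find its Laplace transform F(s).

L{cos(5t)} = s/(s^2 + 25).
Then apply L{t·g(t)} = -d/ds[G(s)] with G(s) = s/(s^2 + 25):
differentiating 1 time and applying the sign gives (s - 5)*(s + 5)/(s^2 + 25)^2.

F(s) = (s - 5)*(s + 5)/(s^2 + 25)^2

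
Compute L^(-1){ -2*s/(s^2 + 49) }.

-2*cos(7*t)

Since L{cos(7t)} = s/(s^2 + 49), the inverse is cos(7*t), scaled by -2.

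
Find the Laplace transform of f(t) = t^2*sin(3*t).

L{sin(3t)} = 3/(s^2 + 9).
Then apply L{t^2·g(t)} = (-1)^2 d^2/ds^2[H(s)] with H(s) = 3/(s^2 + 9):
differentiating 2 times and applying the sign gives 18*(s^2 - 3)/(s^2 + 9)^3.

18*(s^2 - 3)/(s^2 + 9)^3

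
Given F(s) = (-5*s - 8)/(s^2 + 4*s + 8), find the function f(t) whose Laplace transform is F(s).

Complete the square in the denominator: s^2 + 4*s + 8 = (s + 2)^2 + 2^2.
Split the numerator to match: -5*s - 8 = -5·(s + 2) + 1·2.
Invert each term: -5·(s + 2)/((s + 2)^2 + 4) ↔ -5e^(-2t)cos(2t); 1·2/((s + 2)^2 + 4) ↔ e^(-2t)sin(2t).

f(t) = exp(-2*t)*sin(2*t) - 5*exp(-2*t)*cos(2*t)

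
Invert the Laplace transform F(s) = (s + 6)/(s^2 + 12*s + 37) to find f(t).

Rewrite the denominator: s^2 + 12*s + 37 = (s + 6)^2 + 1.
The form in (s + 6) signals a first-shifting-theorem factor e^(-6t).
Since L{cos(t)} = s/(s^2 + 1), the inverse is e^(-6*t)*cos(t).

f(t) = exp(-6*t)*cos(t)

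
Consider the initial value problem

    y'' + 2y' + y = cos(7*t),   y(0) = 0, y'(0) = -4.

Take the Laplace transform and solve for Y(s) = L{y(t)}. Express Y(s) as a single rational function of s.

Transform both sides with L{·}.
With L{y''} = s^2 Y - s·y(0) - y'(0) and L{y'} = sY - y(0), with y(0) = 0, y'(0) = -4: the LHS transforms to (s^2 + 2*s + 1)Y - (-4).
The right side is L{cos(7*t)} = s/(s^2 + 49).
So (s^2 + 2*s + 1)Y = s/(s^2 + 49) + (-4).
Divide through and combine into a single rational function.

Y(s) = (-4*s^2 + s - 196)/(s^4 + 2*s^3 + 50*s^2 + 98*s + 49)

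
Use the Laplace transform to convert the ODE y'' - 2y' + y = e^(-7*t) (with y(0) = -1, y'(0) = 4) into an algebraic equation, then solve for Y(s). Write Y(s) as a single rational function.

Y(s) = (-s^2 - s + 43)/(s^3 + 5*s^2 - 13*s + 7)

Laplace-transform each side.
The derivative rules (L{y''} = s^2 Y - s·y(0) - y'(0) and L{y'} = sY - y(0), with y(0) = -1, y'(0) = 4) turn the left side into (s^2 - 2*s + 1)Y - (-s + 6).
The right side is L{e^(-7*t)} = 1/(s + 7).
So (s^2 - 2*s + 1)Y = 1/(s + 7) + (-s + 6).
Isolate Y and clear denominators.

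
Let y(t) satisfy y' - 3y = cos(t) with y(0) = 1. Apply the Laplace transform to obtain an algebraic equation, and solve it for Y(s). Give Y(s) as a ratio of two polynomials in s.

Take the Laplace transform of both sides.
The derivative rules (L{y'} = sY - y(0) = sY - 1) turn the left side into (s - 3)Y - (1).
The right side is L{cos(t)} = s/(s^2 + 1).
So (s - 3)Y = s/(s^2 + 1) + (1).
Divide through and combine into a single rational function.

Y(s) = (s^2 + s + 1)/(s^3 - 3*s^2 + s - 3)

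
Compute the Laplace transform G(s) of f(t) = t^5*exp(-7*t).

L{t^5} = 5!/s^6 = 120/s^6.
By the first shifting theorem, multiplying by e^(-7t) replaces s with s + 7.

G(s) = 120/(s + 7)^6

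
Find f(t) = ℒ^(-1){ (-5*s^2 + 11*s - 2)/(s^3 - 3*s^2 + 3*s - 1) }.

Factor the denominator: s^3 - 3*s^2 + 3*s - 1 = (s - 1)^3.
Partial fraction decomposition gives [-5/(s - 1)] + [(s - 1)^(-2)] + [4/(s - 1)^3].
Invert each term: -5/(s - 1) ↔ -5e^(t); 1/(s - 1)^2 ↔ t·e^(t); 4/(s - 1)^3 ↔ (2)t^2·e^(t).

f(t) = 2*t^2*exp(t) + t*exp(t) - 5*exp(t)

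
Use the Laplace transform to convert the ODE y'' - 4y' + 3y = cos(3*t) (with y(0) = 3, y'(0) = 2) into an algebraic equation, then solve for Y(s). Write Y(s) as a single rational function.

Y(s) = (3*s^3 - 10*s^2 + 28*s - 90)/(s^4 - 4*s^3 + 12*s^2 - 36*s + 27)

Take the Laplace transform of both sides.
The derivative rules (L{y''} = s^2 Y - s·y(0) - y'(0) and L{y'} = sY - y(0), with y(0) = 3, y'(0) = 2) turn the left side into (s^2 - 4*s + 3)Y - (3*s - 10).
The right side is L{cos(3*t)} = s/(s^2 + 9).
So (s^2 - 4*s + 3)Y = s/(s^2 + 9) + (3*s - 10).
Isolate Y and clear denominators.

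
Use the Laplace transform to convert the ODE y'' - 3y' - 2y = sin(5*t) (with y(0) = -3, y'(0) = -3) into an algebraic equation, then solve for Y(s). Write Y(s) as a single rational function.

Y(s) = (-3*s^3 + 6*s^2 - 75*s + 155)/(s^4 - 3*s^3 + 23*s^2 - 75*s - 50)

Laplace-transform each side.
The derivative rules (L{y''} = s^2 Y - s·y(0) - y'(0) and L{y'} = sY - y(0), with y(0) = -3, y'(0) = -3) turn the left side into (s^2 - 3*s - 2)Y - (-3*s + 6).
The right side is L{sin(5*t)} = 5/(s^2 + 25).
So (s^2 - 3*s - 2)Y = 5/(s^2 + 25) + (-3*s + 6).
Divide through and combine into a single rational function.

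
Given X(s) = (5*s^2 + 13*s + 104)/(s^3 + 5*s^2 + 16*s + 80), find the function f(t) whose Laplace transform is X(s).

f(t) = 2*sin(4*t) + cos(4*t) + 4*exp(-5*t)

Factor the denominator: s^3 + 5*s^2 + 16*s + 80 = (s + 5)*(s^2 + 16).
Partial fraction decomposition gives [4/(s + 5)] + [s/(s^2 + 16)] + [8/(s^2 + 16)].
Invert each term: 4/(s + 5) ↔ 4e^(-5t); 1·s/(s^2 + 16) ↔ cos(4t); 2·4/(s^2 + 16) ↔ 2sin(4t).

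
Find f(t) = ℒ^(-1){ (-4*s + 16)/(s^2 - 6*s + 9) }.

f(t) = 4*t*exp(3*t) - 4*exp(3*t)

Factor the denominator: s^2 - 6*s + 9 = (s - 3)^2.
Partial fraction decomposition gives [-4/(s - 3)] + [4/(s - 3)^2].
Invert each term: -4/(s - 3) ↔ -4e^(3t); 4/(s - 3)^2 ↔ 4t·e^(3t).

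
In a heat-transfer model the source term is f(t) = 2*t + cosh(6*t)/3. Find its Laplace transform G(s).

G(s) = s/(3*(s^2 - 36)) + 2/s^2

By linearity of the Laplace transform, transform each term separately.
(2)·[L{t} = 1!/s^2 = 1/s^2]; (1/3)·[L{cosh(6t)} = s/(s^2 - 36)].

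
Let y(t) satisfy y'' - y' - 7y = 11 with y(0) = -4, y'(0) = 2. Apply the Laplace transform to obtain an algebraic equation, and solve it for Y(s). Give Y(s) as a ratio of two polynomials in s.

Y(s) = (-4*s^2 + 6*s + 11)/(s^3 - s^2 - 7*s)

Take the Laplace transform of both sides.
Using L{y''} = s^2 Y - s·y(0) - y'(0) and L{y'} = sY - y(0), with y(0) = -4, y'(0) = 2, the left side becomes (s^2 - s - 7)Y - (-4*s + 6).
The right side is L{11} = 11/s.
So (s^2 - s - 7)Y = 11/s + (-4*s + 6).
Solve for Y(s) and write it as one ratio of polynomials.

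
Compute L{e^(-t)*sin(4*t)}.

4/((s + 1)^2 + 16)

L{sin(4t)} = 4/(s^2 + 16).
By the first shifting theorem, multiplying by e^(-t) replaces s with s + 1.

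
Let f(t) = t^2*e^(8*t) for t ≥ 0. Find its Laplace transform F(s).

F(s) = 2/(s - 8)^3

L{e^(8t)} = 1/(s - 8).
Then apply L{t^2·g(t)} = (-1)^2 d^2/ds^2[G(s)] with G(s) = 1/(s - 8):
differentiating 2 times and applying the sign gives 2/(s - 8)^3.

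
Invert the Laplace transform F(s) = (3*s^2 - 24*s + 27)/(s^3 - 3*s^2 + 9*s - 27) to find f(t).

Factor the denominator: s^3 - 3*s^2 + 9*s - 27 = (s - 3)*(s^2 + 9).
Partial fraction decomposition gives [-1/(s - 3)] + [4*s/(s^2 + 9)] + [-12/(s^2 + 9)].
Invert each term: -1/(s - 3) ↔ -e^(3t); 4·s/(s^2 + 9) ↔ 4cos(3t); -4·3/(s^2 + 9) ↔ -4sin(3t).

f(t) = -exp(3*t) - 4*sin(3*t) + 4*cos(3*t)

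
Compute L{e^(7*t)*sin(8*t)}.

L{sin(8t)} = 8/(s^2 + 64).
By the first shifting theorem, multiplying by e^(7t) replaces s with s - 7.

8/((s - 7)^2 + 64)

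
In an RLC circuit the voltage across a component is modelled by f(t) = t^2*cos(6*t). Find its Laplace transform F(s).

F(s) = 2*s*(s^2 - 108)/(s^2 + 36)^3

L{cos(6t)} = s/(s^2 + 36).
Then apply L{t^2·g(t)} = (-1)^2 d^2/ds^2[G(s)] with G(s) = s/(s^2 + 36):
differentiating 2 times and applying the sign gives 2*s*(s^2 - 108)/(s^2 + 36)^3.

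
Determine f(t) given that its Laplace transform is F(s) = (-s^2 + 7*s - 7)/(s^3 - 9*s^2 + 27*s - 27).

Factor the denominator: s^3 - 9*s^2 + 27*s - 27 = (s - 3)^3.
Partial fraction decomposition gives [-1/(s - 3)] + [(s - 3)^(-2)] + [5/(s - 3)^3].
Invert each term: -1/(s - 3) ↔ -e^(3t); 1/(s - 3)^2 ↔ t·e^(3t); 5/(s - 3)^3 ↔ (5/2)t^2·e^(3t).

f(t) = 5*t^2*exp(3*t)/2 + t*exp(3*t) - exp(3*t)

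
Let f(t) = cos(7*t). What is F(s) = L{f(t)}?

L{cos(7t)} = s/(s^2 + 49).

F(s) = s/(s^2 + 49)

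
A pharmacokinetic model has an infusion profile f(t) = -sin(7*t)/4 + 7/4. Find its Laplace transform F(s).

F(s) = -7/(4*(s^2 + 49)) + 7/(4*s)

Apply the Laplace transform termwise.
L{7/4} = (7/4)/s; (-1/4)·[L{sin(7t)} = 7/(s^2 + 49)].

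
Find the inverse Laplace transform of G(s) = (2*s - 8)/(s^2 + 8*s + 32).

-4*exp(-4*t)*sin(4*t) + 2*exp(-4*t)*cos(4*t)

Complete the square in the denominator: s^2 + 8*s + 32 = (s + 4)^2 + 4^2.
Split the numerator to match: 2*s - 8 = 2·(s + 4) - 4·4.
Invert each term: 2·(s + 4)/((s + 4)^2 + 16) ↔ 2e^(-4t)cos(4t); -4·4/((s + 4)^2 + 16) ↔ -4e^(-4t)sin(4t).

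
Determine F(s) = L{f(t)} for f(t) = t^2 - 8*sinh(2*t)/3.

F(s) = -16/(3*(s^2 - 4)) + 2/s^3

Apply the Laplace transform termwise.
L{t^2} = 2!/s^3 = 2/s^3; (-8/3)·[L{sinh(2t)} = 2/(s^2 - 4)].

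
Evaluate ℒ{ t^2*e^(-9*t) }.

L{e^(-9t)} = 1/(s + 9).
Then apply L{t^2·g(t)} = (-1)^2 d^2/ds^2[G(s)] with G(s) = 1/(s + 9):
differentiating 2 times and applying the sign gives 2/(s + 9)^3.

2/(s + 9)^3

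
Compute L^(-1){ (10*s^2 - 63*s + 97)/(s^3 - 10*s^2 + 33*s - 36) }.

Factor the denominator: s^3 - 10*s^2 + 33*s - 36 = (s - 4)*(s - 3)^2.
Partial fraction decomposition gives [5/(s - 3)] + [2/(s - 3)^2] + [5/(s - 4)].
Invert each term: 5/(s - 3) ↔ 5e^(3t); 2/(s - 3)^2 ↔ 2t·e^(3t); 5/(s - 4) ↔ 5e^(4t).

2*t*exp(3*t) + 5*exp(4*t) + 5*exp(3*t)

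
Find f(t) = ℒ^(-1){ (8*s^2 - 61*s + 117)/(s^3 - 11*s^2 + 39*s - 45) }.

f(t) = -3*t*exp(3*t) + 3*exp(5*t) + 5*exp(3*t)

Factor the denominator: s^3 - 11*s^2 + 39*s - 45 = (s - 5)*(s - 3)^2.
Partial fraction decomposition gives [5/(s - 3)] + [-3/(s - 3)^2] + [3/(s - 5)].
Invert each term: 5/(s - 3) ↔ 5e^(3t); -3/(s - 3)^2 ↔ -3t·e^(3t); 3/(s - 5) ↔ 3e^(5t).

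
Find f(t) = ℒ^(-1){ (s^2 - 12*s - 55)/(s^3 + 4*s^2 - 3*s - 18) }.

Factor the denominator: s^3 + 4*s^2 - 3*s - 18 = (s - 2)*(s + 3)^2.
Partial fraction decomposition gives [4/(s + 3)] + [2/(s + 3)^2] + [-3/(s - 2)].
Invert each term: 4/(s + 3) ↔ 4e^(-3t); 2/(s + 3)^2 ↔ 2t·e^(-3t); -3/(s - 2) ↔ -3e^(2t).

f(t) = 2*t*exp(-3*t) - 3*exp(2*t) + 4*exp(-3*t)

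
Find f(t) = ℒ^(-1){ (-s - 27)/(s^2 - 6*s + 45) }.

f(t) = -5*exp(3*t)*sin(6*t) - exp(3*t)*cos(6*t)

Complete the square in the denominator: s^2 - 6*s + 45 = (s - 3)^2 + 6^2.
Split the numerator to match: -s - 27 = -1·(s - 3) - 5·6.
Invert each term: -1·(s - 3)/((s - 3)^2 + 36) ↔ -e^(3t)cos(6t); -5·6/((s - 3)^2 + 36) ↔ -5e^(3t)sin(6t).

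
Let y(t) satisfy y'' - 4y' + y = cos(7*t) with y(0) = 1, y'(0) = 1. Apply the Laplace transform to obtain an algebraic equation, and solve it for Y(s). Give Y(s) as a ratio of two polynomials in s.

Take the Laplace transform of both sides.
The derivative rules (L{y''} = s^2 Y - s·y(0) - y'(0) and L{y'} = sY - y(0), with y(0) = 1, y'(0) = 1) turn the left side into (s^2 - 4*s + 1)Y - (s - 3).
The right side is L{cos(7*t)} = s/(s^2 + 49).
So (s^2 - 4*s + 1)Y = s/(s^2 + 49) + (s - 3).
Solve for Y(s) and write it as one ratio of polynomials.

Y(s) = (s^3 - 3*s^2 + 50*s - 147)/(s^4 - 4*s^3 + 50*s^2 - 196*s + 49)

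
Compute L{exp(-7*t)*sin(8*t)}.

8/((s + 7)^2 + 64)

L{sin(8t)} = 8/(s^2 + 64).
By the first shifting theorem, multiplying by e^(-7t) replaces s with s + 7.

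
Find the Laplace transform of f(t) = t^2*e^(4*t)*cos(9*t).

L{cos(9t)} = s/(s^2 + 81).
Multiplying by e^(4t) shifts s → s - 4, so L{e^(4*t)*cos(9*t)} = (s - 4)/((s - 4)^2 + 81).
Then apply L{t^2·g(t)} = (-1)^2 d^2/ds^2[H(s)] with H(s) = (s - 4)/((s - 4)^2 + 81):
differentiating 2 times and applying the sign gives 2*(s - 4)*(s^2 - 8*s - 227)/(s^2 - 8*s + 97)^3.

2*(s - 4)*(s^2 - 8*s - 227)/(s^2 - 8*s + 97)^3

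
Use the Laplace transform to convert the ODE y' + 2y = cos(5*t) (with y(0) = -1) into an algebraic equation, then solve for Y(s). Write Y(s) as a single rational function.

Y(s) = (-s^2 + s - 25)/(s^3 + 2*s^2 + 25*s + 50)

Apply the Laplace transform to the equation.
With L{y'} = sY - y(0) = sY - (-1): the LHS transforms to (s + 2)Y - (-1).
The right side is L{cos(5*t)} = s/(s^2 + 25).
So (s + 2)Y = s/(s^2 + 25) + (-1).
Isolate Y and clear denominators.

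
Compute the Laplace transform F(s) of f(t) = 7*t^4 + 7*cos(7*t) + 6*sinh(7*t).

Apply the Laplace transform termwise.
(7)·[L{t^4} = 4!/s^5 = 24/s^5]; (7)·[L{cos(7t)} = s/(s^2 + 49)]; (6)·[L{sinh(7t)} = 7/(s^2 - 49)].

F(s) = 7*s/(s^2 + 49) + 42/(s^2 - 49) + 168/s^5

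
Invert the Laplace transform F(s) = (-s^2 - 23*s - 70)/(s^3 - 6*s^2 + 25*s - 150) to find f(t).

Factor the denominator: s^3 - 6*s^2 + 25*s - 150 = (s - 6)*(s^2 + 25).
Partial fraction decomposition gives [-4/(s - 6)] + [3*s/(s^2 + 25)] + [-5/(s^2 + 25)].
Invert each term: -4/(s - 6) ↔ -4e^(6t); 3·s/(s^2 + 25) ↔ 3cos(5t); -1·5/(s^2 + 25) ↔ -sin(5t).

f(t) = -4*exp(6*t) - sin(5*t) + 3*cos(5*t)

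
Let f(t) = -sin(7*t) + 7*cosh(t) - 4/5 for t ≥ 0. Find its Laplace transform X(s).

X(s) = 7*s/(s^2 - 1) - 7/(s^2 + 49) - 4/(5*s)

By linearity of the Laplace transform, transform each term separately.
(7)·[L{cosh(t)} = s/(s^2 - 1)]; (-1)·[L{sin(7t)} = 7/(s^2 + 49)]; L{-4/5} = (-4/5)/s.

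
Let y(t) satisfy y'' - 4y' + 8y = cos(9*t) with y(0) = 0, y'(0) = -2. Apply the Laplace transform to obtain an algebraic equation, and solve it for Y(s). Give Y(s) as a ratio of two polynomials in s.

Transform both sides with L{·}.
With L{y''} = s^2 Y - s·y(0) - y'(0) and L{y'} = sY - y(0), with y(0) = 0, y'(0) = -2: the LHS transforms to (s^2 - 4*s + 8)Y - (-2).
The right side is L{cos(9*t)} = s/(s^2 + 81).
So (s^2 - 4*s + 8)Y = s/(s^2 + 81) + (-2).
Divide through and combine into a single rational function.

Y(s) = (-2*s^2 + s - 162)/(s^4 - 4*s^3 + 89*s^2 - 324*s + 648)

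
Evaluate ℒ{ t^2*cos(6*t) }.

2*s*(s^2 - 108)/(s^2 + 36)^3

L{cos(6t)} = s/(s^2 + 36).
Then apply L{t^2·g(t)} = (-1)^2 d^2/ds^2[G(s)] with G(s) = s/(s^2 + 36):
differentiating 2 times and applying the sign gives 2*s*(s^2 - 108)/(s^2 + 36)^3.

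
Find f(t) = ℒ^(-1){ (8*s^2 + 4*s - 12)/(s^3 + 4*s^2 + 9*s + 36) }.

Factor the denominator: s^3 + 4*s^2 + 9*s + 36 = (s + 4)*(s^2 + 9).
Partial fraction decomposition gives [4/(s + 4)] + [4*s/(s^2 + 9)] + [-12/(s^2 + 9)].
Invert each term: 4/(s + 4) ↔ 4e^(-4t); 4·s/(s^2 + 9) ↔ 4cos(3t); -4·3/(s^2 + 9) ↔ -4sin(3t).

f(t) = -4*sin(3*t) + 4*cos(3*t) + 4*exp(-4*t)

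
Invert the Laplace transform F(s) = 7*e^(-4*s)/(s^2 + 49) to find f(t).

f(t) = Heaviside(t - 4)*(sin(7*t - 28))

The factor e^(-4s) signals a time shift by c = 4 (second shifting theorem).
L{sin(7t)} = 7/(s^2 + 49), so L^-1{7/(s^2 + 49)} = sin(7*t).
Hence the inverse is u(t - 4) times that function evaluated at t - 4.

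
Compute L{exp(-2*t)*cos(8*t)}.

L{cos(8t)} = s/(s^2 + 64).
By the first shifting theorem, multiplying by e^(-2t) replaces s with s + 2.

(s + 2)/((s + 2)^2 + 64)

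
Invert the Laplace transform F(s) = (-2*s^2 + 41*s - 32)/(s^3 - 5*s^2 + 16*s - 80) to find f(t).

Factor the denominator: s^3 - 5*s^2 + 16*s - 80 = (s - 5)*(s^2 + 16).
Partial fraction decomposition gives [3/(s - 5)] + [-5*s/(s^2 + 16)] + [16/(s^2 + 16)].
Invert each term: 3/(s - 5) ↔ 3e^(5t); -5·s/(s^2 + 16) ↔ -5cos(4t); 4·4/(s^2 + 16) ↔ 4sin(4t).

f(t) = 3*exp(5*t) + 4*sin(4*t) - 5*cos(4*t)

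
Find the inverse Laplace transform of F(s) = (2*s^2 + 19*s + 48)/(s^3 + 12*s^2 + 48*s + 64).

Factor the denominator: s^3 + 12*s^2 + 48*s + 64 = (s + 4)^3.
Partial fraction decomposition gives [2/(s + 4)] + [3/(s + 4)^2] + [4/(s + 4)^3].
Invert each term: 2/(s + 4) ↔ 2e^(-4t); 3/(s + 4)^2 ↔ 3t·e^(-4t); 4/(s + 4)^3 ↔ (2)t^2·e^(-4t).

2*t^2*exp(-4*t) + 3*t*exp(-4*t) + 2*exp(-4*t)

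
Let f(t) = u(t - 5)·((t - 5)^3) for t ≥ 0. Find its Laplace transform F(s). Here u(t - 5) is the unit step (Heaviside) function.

By the second shifting theorem, L{u(t - c)·g(t - c)} = e^(-cs)·G(s) with c = 5 and G(s) = L{g(t)}.
L{t^3} = 3!/s^4 = 6/s^4.

F(s) = 6*exp(-5*s)/s^4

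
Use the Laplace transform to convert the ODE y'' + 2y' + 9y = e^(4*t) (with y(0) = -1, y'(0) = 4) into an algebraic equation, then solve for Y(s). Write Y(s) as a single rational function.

Y(s) = (-s^2 + 6*s - 7)/(s^3 - 2*s^2 + s - 36)

Apply the Laplace transform to the equation.
The derivative rules (L{y''} = s^2 Y - s·y(0) - y'(0) and L{y'} = sY - y(0), with y(0) = -1, y'(0) = 4) turn the left side into (s^2 + 2*s + 9)Y - (-s + 2).
The right side is L{e^(4*t)} = 1/(s - 4).
So (s^2 + 2*s + 9)Y = 1/(s - 4) + (-s + 2).
Divide through and combine into a single rational function.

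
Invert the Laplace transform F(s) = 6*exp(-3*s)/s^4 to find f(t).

The factor e^(-3s) signals a time shift by c = 3 (second shifting theorem).
L{t^3} = 3!/s^4 = 6/s^4, so L^-1{6/s^4} = t^3.
Hence the inverse is u(t - 3) times that function evaluated at t - 3.

f(t) = Heaviside(t - 3)*((t - 3)^3)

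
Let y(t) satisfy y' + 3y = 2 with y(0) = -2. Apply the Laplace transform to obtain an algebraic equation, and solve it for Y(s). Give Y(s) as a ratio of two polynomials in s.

Y(s) = (-2*s + 2)/(s^2 + 3*s)

Apply the Laplace transform to the equation.
The derivative rules (L{y'} = sY - y(0) = sY - (-2)) turn the left side into (s + 3)Y - (-2).
The right side is L{2} = 2/s.
So (s + 3)Y = 2/s + (-2).
Solve for Y(s) and write it as one ratio of polynomials.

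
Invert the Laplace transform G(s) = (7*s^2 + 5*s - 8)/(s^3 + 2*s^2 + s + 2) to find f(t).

Factor the denominator: s^3 + 2*s^2 + s + 2 = (s + 2)*(s^2 + 1).
Partial fraction decomposition gives [2/(s + 2)] + [5*s/(s^2 + 1)] + [-5/(s^2 + 1)].
Invert each term: 2/(s + 2) ↔ 2e^(-2t); 5·s/(s^2 + 1) ↔ 5cos(t); -5·1/(s^2 + 1) ↔ -5sin(t).

f(t) = -5*sin(t) + 5*cos(t) + 2*exp(-2*t)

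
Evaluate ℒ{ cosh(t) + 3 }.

Apply the Laplace transform termwise.
L{cosh(t)} = s/(s^2 - 1); L{3} = 3/s.

s/(s^2 - 1) + 3/s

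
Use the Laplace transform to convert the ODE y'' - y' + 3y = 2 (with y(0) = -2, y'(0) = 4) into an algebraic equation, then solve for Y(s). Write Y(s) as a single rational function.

Y(s) = (-2*s^2 + 6*s + 2)/(s^3 - s^2 + 3*s)

Laplace-transform each side.
The derivative rules (L{y''} = s^2 Y - s·y(0) - y'(0) and L{y'} = sY - y(0), with y(0) = -2, y'(0) = 4) turn the left side into (s^2 - s + 3)Y - (-2*s + 6).
The right side is L{2} = 2/s.
So (s^2 - s + 3)Y = 2/s + (-2*s + 6).
Divide through and combine into a single rational function.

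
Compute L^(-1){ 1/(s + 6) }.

exp(-6*t)

Since L{e^(-6t)} = 1/(s + 6), the inverse is e^(-6*t).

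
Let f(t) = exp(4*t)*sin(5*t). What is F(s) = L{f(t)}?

L{sin(5t)} = 5/(s^2 + 25).
By the first shifting theorem, multiplying by e^(4t) replaces s with s - 4.

F(s) = 5/((s - 4)^2 + 25)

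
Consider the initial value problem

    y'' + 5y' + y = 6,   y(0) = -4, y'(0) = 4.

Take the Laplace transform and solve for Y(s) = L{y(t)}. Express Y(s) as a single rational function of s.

Laplace-transform each side.
With L{y''} = s^2 Y - s·y(0) - y'(0) and L{y'} = sY - y(0), with y(0) = -4, y'(0) = 4: the LHS transforms to (s^2 + 5*s + 1)Y - (-4*s - 16).
The right side is L{6} = 6/s.
So (s^2 + 5*s + 1)Y = 6/s + (-4*s - 16).
Solve for Y(s) and write it as one ratio of polynomials.

Y(s) = (-4*s^2 - 16*s + 6)/(s^3 + 5*s^2 + s)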